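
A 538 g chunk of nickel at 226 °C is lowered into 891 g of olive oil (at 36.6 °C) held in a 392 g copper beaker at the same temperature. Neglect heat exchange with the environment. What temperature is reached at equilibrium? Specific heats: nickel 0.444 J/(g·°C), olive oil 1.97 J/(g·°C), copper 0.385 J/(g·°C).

T_f ≈ 57.7 °C

Setting the total heat transfer to zero:
538*0.444*(T − 226) + 891*1.97*(T − 36.6) + 392*0.385*(T − 36.6) = 0
238.87(T − 226) + 1755.3(T − 36.6) + 150.92(T − 36.6) = 0
(238.87 + 1755.3 + 150.92) T = 238.87*226 + 1755.3*36.6 + 150.92*36.6
T ≈ 57.69 °C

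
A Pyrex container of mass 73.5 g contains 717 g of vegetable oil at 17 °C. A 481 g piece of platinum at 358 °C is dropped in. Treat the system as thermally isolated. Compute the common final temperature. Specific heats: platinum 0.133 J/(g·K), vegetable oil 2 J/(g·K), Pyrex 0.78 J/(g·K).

T_f ≈ 31.0 °C

Setting the total heat transfer to zero:
481·0.133·(T − 358) + 717·2·(T − 17) + 73.5·0.78·(T − 17) = 0
63.97(T − 358) + 1434(T − 17) + 57.33(T − 17) = 0
1555.3 T = 48255
T = 48255/1555.3 ≈ 31.03 °C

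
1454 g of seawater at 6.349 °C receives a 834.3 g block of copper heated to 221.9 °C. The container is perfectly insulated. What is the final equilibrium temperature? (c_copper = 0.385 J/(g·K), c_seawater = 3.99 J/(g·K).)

Energy conservation, ΣQ = 0:
834.3*0.385*(T − 221.9) + 1454*3.99*(T − 6.349) = 0
321.21(T − 221.9) + 5801.5(T − 6.349) = 0
6122.7 T = 108109
T ≈ 17.66 °C

T_f ≈ 17.7 °C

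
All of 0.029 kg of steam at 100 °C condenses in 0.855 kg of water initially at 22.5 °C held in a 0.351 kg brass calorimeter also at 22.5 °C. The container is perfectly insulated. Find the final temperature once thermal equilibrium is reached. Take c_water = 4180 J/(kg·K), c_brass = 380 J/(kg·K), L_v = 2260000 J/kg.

T_f ≈ 42.1 °C

Energy conservation, ΣQ = 0:
steam→water at 100 °C releases m L_v = 0.029·2260000 = 65540
  condensate cools 100→T: 0.029·4180·(T − 100) = 121.22(T − 100)
  water warms: 0.855·4180·(T − 22.5) = 3573.9(T − 22.5)
  cup: 133.38(T − 22.5)
3828.5 T = 65540 + 12122 + 83414 = 161076
T ≈ 42.07 °C (< 100 °C, so full condensation is consistent).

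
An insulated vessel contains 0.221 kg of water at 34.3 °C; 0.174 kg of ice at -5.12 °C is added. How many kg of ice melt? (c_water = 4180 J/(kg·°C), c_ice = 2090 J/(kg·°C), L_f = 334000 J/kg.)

m_melted ≈ 0.0893 kg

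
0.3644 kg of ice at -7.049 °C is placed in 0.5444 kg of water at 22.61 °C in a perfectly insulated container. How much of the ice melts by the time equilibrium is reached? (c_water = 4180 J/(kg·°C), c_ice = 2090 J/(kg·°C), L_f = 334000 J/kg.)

Water can give up m c ΔT = 0.5444×4180×22.61 = 51451 J before reaching 0 °C.
Of that, 0.3644×2090×7.049 = 5368.5 J goes to bring the ice to 0 °C, leaving 46083 J.
To melt every bit of ice: 0.3644×334000 = 121710 J.
That's not enough to melt it all — equilibrium is at 0 °C with ice remaining.
Mass melted = 46083/334000 ≈ 0.138 kg.

m_melted ≈ 0.138 kg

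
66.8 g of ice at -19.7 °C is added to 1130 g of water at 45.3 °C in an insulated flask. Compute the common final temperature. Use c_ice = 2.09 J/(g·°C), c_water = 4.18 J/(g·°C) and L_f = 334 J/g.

T_f ≈ 37.8 °C

Conservation of energy gives ΣQ = 0:
ice -19.7→0 °C: 66.8×2.09×19.7 = 2750.4; latent heat to melt: 66.8×334 = 22311; meltwater 0→T: 66.8×4.18×T = 279.22 T; water cools: 1130×4.18×(T − 45.3) = 4723.4(T − 45.3)
5002.6 T = 213970 − 25062 = 188908
T ≈ 37.76 °C — above 0 °C, consistent with complete melting.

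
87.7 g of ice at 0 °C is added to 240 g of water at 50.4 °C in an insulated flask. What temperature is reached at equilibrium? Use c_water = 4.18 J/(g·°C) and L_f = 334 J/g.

T_f ≈ 15.5 °C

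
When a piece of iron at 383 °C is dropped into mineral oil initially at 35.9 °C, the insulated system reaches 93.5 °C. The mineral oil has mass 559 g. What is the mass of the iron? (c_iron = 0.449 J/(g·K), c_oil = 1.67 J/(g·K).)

Heat lost by the iron = heat gained by the oil:
m×0.449×(383 − 93.5) = 559×1.67×(93.5 − 35.9)
129.99 m = 53771  ⇒  m ≈ 413.7 g

m ≈ 414 g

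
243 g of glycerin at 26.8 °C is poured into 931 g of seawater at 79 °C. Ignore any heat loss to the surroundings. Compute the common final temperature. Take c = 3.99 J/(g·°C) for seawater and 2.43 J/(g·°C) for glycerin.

T_f ≈ 71.8 °C

Let T be the final temperature. ΣQ_i = 0:
931·3.99·(T − 79) + 243·2.43·(T − 26.8) = 0
3714.7(T − 79) + 590.49(T − 26.8) = 0
(3714.7 + 590.49) T = 3714.7·79 + 590.49·26.8
T = 309286 / 4305.2 = 71.8 °C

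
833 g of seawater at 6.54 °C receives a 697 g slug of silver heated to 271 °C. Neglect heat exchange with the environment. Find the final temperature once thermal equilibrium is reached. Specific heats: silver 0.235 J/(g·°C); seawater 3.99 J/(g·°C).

With ΣQ=0 the equilibrium temperature is the m·c-weighted mean:
T_f = (163.79*271 + 3323.7*6.54) / (163.79 + 3323.7)
    = 66125 / 3487.5 ≈ 18.96 °C

T_f ≈ 19.0 °C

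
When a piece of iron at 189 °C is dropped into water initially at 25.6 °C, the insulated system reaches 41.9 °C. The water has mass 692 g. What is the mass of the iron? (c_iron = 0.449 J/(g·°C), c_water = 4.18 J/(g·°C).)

m ≈ 714 g

Heat lost by the iron = heat gained by the water:
m×0.449×(189 − 41.9) = 692×4.18×(41.9 − 25.6)
66.05 m = 47149  ⇒  m ≈ 713.9 g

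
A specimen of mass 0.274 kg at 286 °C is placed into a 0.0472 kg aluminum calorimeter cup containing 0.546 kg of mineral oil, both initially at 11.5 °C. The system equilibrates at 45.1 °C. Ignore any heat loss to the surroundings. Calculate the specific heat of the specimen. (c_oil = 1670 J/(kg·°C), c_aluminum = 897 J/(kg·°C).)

c ≈ 486 J/(kg·°C)

Energy conservation, ΣQ = 0:
0.274·c·(45.1 − 286) + 0.546·1670·(45.1 − 11.5) + 0.0472·897·(45.1 − 11.5) = 0
-66.01 c = -32060
c = -32060/-66.01 ≈ 485.7 J/(kg·°C)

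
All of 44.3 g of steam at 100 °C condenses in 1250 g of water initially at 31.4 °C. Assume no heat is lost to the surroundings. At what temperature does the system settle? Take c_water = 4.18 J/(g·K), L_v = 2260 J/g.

T_f ≈ 52.3 °C

Let T be the final temperature. ΣQ_i = 0:
steam→water at 100 °C releases m L_v = 44.3·2260 = 100118; condensed water 100 °C→T: 185.17(T − 100); original water: 5225(T − 31.4)
5410.2 T = 100118 + 18517 + 164065 = 282700
T ≈ 52.25 °C, under the boiling point, so the assumption holds.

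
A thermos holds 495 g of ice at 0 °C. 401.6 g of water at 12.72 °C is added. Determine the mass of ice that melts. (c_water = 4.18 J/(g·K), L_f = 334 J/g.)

Water can give up m c ΔT = 401.6×4.18×12.72 = 21353 J before reaching 0 °C.
Melting all 495 g of ice would need 495×334 = 165330 J.
21353 J < 165330 J, so only part of the ice melts and the system sits at 0 °C.
Mass melted = 21353/334 ≈ 63.93 g.

m_melted ≈ 63.9 g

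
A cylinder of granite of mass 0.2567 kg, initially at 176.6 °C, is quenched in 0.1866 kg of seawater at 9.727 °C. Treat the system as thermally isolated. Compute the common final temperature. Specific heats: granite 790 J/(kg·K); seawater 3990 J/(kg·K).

Energy conservation, ΣQ = 0:
0.2567·790·(T − 176.6) + 0.1866·3990·(T − 9.727) = 0
(202.79 + 744.53) T = 202.79·176.6 + 744.53·9.727
T ≈ 45.45 °C

T_f ≈ 45.4 °C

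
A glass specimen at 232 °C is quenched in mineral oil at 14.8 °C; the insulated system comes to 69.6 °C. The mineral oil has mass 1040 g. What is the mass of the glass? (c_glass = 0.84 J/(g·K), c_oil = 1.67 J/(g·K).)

|Q_glass| = |Q_oil|:
m·0.84·(232 − 69.6) = 1040·1.67·(69.6 − 14.8)
136.42 m = 95177  ⇒  m ≈ 697.7 g

m ≈ 698 g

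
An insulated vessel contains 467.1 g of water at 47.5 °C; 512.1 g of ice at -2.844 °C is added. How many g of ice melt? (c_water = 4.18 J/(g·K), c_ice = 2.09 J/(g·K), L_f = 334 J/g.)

Cooling the water to 0 °C releases 467.1×4.18×47.5 = 92743 J.
Warming the ice to 0 °C takes 512.1×2.09×2.844 = 3043.9 J, leaving 89699 J for melting.
Melting all 512.1 g of ice would need 512.1×334 = 171041 J.
Since 89699 < 171041 J, not all the ice melts; equilibrium is at 0 °C.
Mass melted = 89699/334 ≈ 268.6 g.

m_melted ≈ 269 g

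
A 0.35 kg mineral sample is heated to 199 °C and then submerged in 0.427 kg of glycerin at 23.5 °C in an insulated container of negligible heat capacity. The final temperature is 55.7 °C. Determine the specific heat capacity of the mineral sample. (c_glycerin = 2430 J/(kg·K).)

Heat gained plus heat lost sum to zero:
0.35×c×(55.7 − 199) + 0.427×2430×(55.7 − 23.5) = 0
-50.16 c = -33411
c = -33411/-50.16 ≈ 666.2 J/(kg·K)

c ≈ 666 J/(kg·K)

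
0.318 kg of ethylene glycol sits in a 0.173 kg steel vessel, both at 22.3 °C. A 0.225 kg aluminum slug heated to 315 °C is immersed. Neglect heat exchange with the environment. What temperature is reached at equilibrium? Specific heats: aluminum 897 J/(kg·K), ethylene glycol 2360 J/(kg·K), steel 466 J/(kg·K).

T_f ≈ 79.5 °C

With ΣQ=0 the equilibrium temperature is the m·c-weighted mean:
T_f = (201.83*315 + 750.48*22.3 + 80.62*22.3) / (201.83 + 750.48 + 80.62)
    = 82108 / 1032.9 ≈ 79.49 °C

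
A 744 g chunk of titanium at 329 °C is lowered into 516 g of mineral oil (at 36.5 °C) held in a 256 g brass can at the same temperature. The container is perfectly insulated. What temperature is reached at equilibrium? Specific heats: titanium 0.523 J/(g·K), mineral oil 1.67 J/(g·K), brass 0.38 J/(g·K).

With ΣQ=0 the equilibrium temperature is the m·c-weighted mean:
T_f = (389.11·329 + 861.72·36.5 + 97.28·36.5) / (389.11 + 861.72 + 97.28)
    = 163021 / 1348.1 ≈ 120.93 °C

T_f ≈ 120.9 °C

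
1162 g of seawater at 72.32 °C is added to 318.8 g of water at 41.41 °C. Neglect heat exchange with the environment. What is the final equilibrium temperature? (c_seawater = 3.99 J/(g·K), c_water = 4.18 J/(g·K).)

T_f ≈ 65.4 °C

Set heat shed by the hot body equal to heat absorbed by the cold body:
1162*3.99*(72.32 − T) = 318.8*4.18*(T − 41.41)
4636.4(72.32 − T) = 1332.6(T − 41.41)
5969 T = 390485  ⇒  T ≈ 65.42 °C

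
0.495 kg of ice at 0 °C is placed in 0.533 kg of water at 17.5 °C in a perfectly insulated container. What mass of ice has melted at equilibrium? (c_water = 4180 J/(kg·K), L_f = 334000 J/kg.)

m_melted ≈ 0.117 kg

Heat available from the water dropping to 0 °C: 0.533×4180×17.5 = 38989 J.
Melting all 0.495 kg of ice would need 0.495×334000 = 165330 J.
Since 38989 < 165330 J, not all the ice melts; equilibrium is at 0 °C.
m_melted×334000 = 38989  ⇒  m_melted ≈ 0.1167 kg.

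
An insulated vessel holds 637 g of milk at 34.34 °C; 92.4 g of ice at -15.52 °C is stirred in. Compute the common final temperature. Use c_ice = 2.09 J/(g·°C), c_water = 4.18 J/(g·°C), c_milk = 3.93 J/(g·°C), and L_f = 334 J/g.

Taking heat into each body as positive, Σ m c ΔT = 0:
ice -15.52→0 °C: 92.4·2.09·15.52 = 2997.2; latent heat to melt: 92.4·334 = 30862; meltwater 0→T: 92.4·4.18·T = 386.23 T; milk cools: 637·3.93·(T − 34.34) = 2503.4(T − 34.34)
2889.6 T = 85967 − 33859 = 52108
T ≈ 18.03 °C — above 0 °C, consistent with complete melting.

T_f ≈ 18.0 °C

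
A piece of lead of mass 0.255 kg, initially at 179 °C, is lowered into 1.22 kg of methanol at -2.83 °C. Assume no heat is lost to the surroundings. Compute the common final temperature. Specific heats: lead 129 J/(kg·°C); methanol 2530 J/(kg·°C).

Energy conservation, ΣQ = 0:
0.255×129×(T − 179) + 1.22×2530×(T − (-2.83)) = 0
32.9(T − 179) + 3086.6(T − (-2.83)) = 0
(32.9 + 3086.6) T = 32.9×179 + 3086.6×(-2.83)
T = -2846.9/3119.5 ≈ -0.91 °C

T_f ≈ -0.9 °C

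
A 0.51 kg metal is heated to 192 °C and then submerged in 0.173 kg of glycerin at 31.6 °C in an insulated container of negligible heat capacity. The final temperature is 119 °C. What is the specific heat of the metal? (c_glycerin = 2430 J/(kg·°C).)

m_s c (T_s − T_f) = m_glycerin c_glycerin (T_f − T_0):
0.51·c·(192 − 119) = 0.173·2430·(119 − 31.6)
37.23 c = 36742  ⇒  c ≈ 986.9 J/(kg·°C)

c ≈ 987 J/(kg·°C)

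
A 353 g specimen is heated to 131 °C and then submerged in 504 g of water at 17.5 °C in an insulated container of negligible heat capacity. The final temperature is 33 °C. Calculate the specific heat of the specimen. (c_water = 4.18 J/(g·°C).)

c ≈ 0.944 J/(g·°C)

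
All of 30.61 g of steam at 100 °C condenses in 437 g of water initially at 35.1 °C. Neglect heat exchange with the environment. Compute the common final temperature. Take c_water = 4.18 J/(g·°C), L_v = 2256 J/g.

T_f ≈ 74.7 °C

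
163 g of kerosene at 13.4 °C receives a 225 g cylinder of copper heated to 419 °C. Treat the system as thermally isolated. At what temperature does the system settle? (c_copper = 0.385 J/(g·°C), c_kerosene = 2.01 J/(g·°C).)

Setting the total heat transfer to zero:
225·0.385·(T − 419) + 163·2.01·(T − 13.4) = 0
86.62(T − 419) + 327.63(T − 13.4) = 0
(86.62 + 327.63) T = 86.62·419 + 327.63·13.4
T ≈ 98.22 °C

T_f ≈ 98.2 °C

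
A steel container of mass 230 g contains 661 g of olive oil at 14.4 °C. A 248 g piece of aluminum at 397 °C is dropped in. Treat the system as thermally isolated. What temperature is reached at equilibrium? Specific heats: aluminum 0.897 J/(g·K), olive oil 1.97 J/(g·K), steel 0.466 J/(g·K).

Setting the total heat transfer to zero:
248*0.897*(T − 397) + 661*1.97*(T − 14.4) + 230*0.466*(T − 14.4) = 0
222.46(T − 397) + 1302.2(T − 14.4) + 107.18(T − 14.4) = 0
1631.8 T = 108610
T = 108610 / 1631.8 = 66.6 °C

T_f ≈ 66.6 °C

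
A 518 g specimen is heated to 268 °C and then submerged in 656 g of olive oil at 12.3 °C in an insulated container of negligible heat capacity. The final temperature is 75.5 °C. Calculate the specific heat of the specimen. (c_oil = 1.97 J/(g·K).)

c ≈ 0.819 J/(g·K)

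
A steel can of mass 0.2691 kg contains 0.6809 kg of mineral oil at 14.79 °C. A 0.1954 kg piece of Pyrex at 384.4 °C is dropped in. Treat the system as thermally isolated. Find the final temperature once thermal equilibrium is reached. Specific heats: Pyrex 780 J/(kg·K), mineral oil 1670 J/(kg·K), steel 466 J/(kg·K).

T_f = Σ m_i c_i T_i / Σ m_i c_i:
T_f = (152.41*384.4 + 1137.1*14.79 + 125.4*14.79) / (152.41 + 1137.1 + 125.4)
    = 77260 / 1414.9 ≈ 54.60 °C

T_f ≈ 54.6 °C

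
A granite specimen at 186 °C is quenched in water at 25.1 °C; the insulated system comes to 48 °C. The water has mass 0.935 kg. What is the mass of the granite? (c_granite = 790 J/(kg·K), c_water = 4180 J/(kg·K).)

|Q_granite| = |Q_water|:
m·790·(186 − 48) = 0.935·4180·(48 − 25.1)
109020 m = 89500  ⇒  m ≈ 0.821 kg

m ≈ 0.821 kg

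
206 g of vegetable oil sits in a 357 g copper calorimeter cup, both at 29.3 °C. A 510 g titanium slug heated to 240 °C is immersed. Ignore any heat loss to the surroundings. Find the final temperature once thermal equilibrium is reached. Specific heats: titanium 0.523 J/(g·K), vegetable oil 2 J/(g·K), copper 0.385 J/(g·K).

Setting the total heat transfer to zero:
510·0.523·(T − 240) + 206·2·(T − 29.3) + 357·0.385·(T − 29.3) = 0
266.73(T − 240) + 412(T − 29.3) + 137.44(T − 29.3) = 0
(266.73 + 412 + 137.44) T = 266.73·240 + 412·29.3 + 137.44·29.3
T = 80114 / 816.17 = 98.2 °C

T_f ≈ 98.2 °C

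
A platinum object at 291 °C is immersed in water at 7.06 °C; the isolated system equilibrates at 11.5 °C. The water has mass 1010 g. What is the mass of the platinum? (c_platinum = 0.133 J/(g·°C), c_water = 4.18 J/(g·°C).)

m ≈ 504 g

Heat lost by the platinum = heat gained by the water:
m×0.133×(291 − 11.5) = 1010×4.18×(11.5 − 7.06)
37.17 m = 18745  ⇒  m ≈ 504.3 g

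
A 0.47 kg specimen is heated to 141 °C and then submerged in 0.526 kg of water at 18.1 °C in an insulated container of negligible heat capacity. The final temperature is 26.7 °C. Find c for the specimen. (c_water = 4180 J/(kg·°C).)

c ≈ 352 J/(kg·°C)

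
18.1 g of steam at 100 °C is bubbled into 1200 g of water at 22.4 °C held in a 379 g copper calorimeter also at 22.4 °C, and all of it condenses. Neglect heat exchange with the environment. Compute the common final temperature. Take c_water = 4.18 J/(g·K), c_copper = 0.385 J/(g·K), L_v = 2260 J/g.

T_f ≈ 31.3 °C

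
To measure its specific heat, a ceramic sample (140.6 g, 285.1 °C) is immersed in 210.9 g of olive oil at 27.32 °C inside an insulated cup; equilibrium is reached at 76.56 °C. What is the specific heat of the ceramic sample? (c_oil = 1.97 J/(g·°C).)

Taking heat into each body as positive, Σ m c ΔT = 0:
140.6·c·(76.56 − 285.1) + 210.9·1.97·(76.56 − 27.32) = 0
-29321 c = -20458
c = -20458/-29321 ≈ 0.6977 J/(g·°C)

c ≈ 0.698 J/(g·°C)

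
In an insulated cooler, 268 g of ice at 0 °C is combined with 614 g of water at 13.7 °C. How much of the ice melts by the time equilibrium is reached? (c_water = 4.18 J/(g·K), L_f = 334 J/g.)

Heat available from the water dropping to 0 °C: 614×4.18×13.7 = 35161 J.
To melt every bit of ice: 268×334 = 89512 J.
35161 J < 89512 J, so only part of the ice melts and the system sits at 0 °C.
m_melt = 35161 / L_f = 105.3 g.

m_melted ≈ 105 g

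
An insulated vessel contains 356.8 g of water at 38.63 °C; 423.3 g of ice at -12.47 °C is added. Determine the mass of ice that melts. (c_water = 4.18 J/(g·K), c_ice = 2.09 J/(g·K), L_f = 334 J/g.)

m_melted ≈ 139 g

Cooling the water to 0 °C releases 356.8×4.18×38.63 = 57614 J.
Warming the ice to 0 °C takes 423.3×2.09×12.47 = 11032 J, leaving 46582 J for melting.
Melting all 423.3 g of ice would need 423.3×334 = 141382 J.
That's not enough to melt it all — equilibrium is at 0 °C with ice remaining.
m_melted×334 = 46582  ⇒  m_melted ≈ 139.5 g.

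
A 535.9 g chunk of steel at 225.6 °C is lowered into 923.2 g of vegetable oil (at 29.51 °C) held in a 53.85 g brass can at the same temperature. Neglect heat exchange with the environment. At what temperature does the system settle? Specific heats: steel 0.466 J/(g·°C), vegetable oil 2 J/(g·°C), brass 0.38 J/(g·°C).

T_f ≈ 52.6 °C

With ΣQ=0 the equilibrium temperature is the m·c-weighted mean:
T_f = (249.73×225.6 + 1846.4×29.51 + 20.46×29.51) / (249.73 + 1846.4 + 20.46)
    = 111430 / 2116.6 ≈ 52.65 °C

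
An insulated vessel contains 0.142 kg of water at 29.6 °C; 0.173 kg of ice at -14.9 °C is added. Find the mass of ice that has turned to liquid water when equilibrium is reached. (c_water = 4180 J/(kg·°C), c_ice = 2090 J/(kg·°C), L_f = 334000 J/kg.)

Cooling the water to 0 °C releases 0.142·4180·29.6 = 17569 J.
Of that, 0.173·2090·14.9 = 5387.4 J goes to bring the ice to 0 °C, leaving 12182 J.
Melting all 0.173 kg of ice would need 0.173·334000 = 57782 J.
Since 12182 < 57782 J, not all the ice melts; equilibrium is at 0 °C.
m_melt = 12182 / L_f = 0.03647 kg.

m_melted ≈ 0.0365 kg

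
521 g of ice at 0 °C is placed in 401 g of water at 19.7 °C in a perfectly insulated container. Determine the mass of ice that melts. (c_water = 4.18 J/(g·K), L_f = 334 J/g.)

Cooling the water to 0 °C releases 401×4.18×19.7 = 33021 J.
Fully melting the ice requires m_ice L_f = 521×334 = 174014 J.
That's not enough to melt it all — equilibrium is at 0 °C with ice remaining.
m_melt = 33021 / L_f = 98.86 g.

m_melted ≈ 98.9 g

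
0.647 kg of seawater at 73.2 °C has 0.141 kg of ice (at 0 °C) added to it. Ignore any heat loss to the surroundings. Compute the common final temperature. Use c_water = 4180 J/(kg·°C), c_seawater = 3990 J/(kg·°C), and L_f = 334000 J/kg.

T_f ≈ 44.7 °C

Setting the total heat transfer to zero:
fusion: m_ice L_f = 0.141×334000 = 47094; warm the meltwater: 589.38 T; seawater cools: 0.647×3990×(T − 73.2) = 2581.5(T − 73.2)
3170.9 T = 188968 − 47094 = 141874
T ≈ 44.74 °C — above 0 °C, consistent with complete melting.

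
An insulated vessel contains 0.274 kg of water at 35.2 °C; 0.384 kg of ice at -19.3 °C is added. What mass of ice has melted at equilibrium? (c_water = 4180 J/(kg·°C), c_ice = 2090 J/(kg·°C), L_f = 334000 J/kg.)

m_melted ≈ 0.0743 kg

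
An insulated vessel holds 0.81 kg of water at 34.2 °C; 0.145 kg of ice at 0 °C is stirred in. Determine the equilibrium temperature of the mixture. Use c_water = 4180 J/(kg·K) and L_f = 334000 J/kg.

T_f ≈ 16.9 °C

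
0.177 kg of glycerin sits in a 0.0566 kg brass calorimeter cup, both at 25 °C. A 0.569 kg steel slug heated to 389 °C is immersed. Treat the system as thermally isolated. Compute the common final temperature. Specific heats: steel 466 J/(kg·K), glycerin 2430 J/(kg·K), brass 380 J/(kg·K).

T_f is the heat-capacity-weighted average of the initial temperatures:
T_f = (265.15·389 + 430.11·25 + 21.51·25) / (265.15 + 430.11 + 21.51)
    = 114435 / 716.77 ≈ 159.65 °C

T_f ≈ 159.7 °C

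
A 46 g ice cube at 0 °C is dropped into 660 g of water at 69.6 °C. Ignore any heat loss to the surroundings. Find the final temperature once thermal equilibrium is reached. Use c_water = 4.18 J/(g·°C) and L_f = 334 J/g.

T_f ≈ 59.9 °C

Energy balance with sensible and latent terms:
melt ice: 46·334 = 15364
  meltwater 0→T: 46·4.18·T = 192.28 T
  water cools: 660·4.18·(T − 69.6) = 2758.8(T − 69.6)
2951.1 T = 192012 − 15364 = 176648
T ≈ 59.86 °C (positive, so assuming full melt was valid).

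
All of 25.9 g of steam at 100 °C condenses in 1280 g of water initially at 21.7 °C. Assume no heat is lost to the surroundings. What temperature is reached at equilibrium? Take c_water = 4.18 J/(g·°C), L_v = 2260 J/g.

T_f ≈ 34.0 °C

Energy conservation, ΣQ = 0:
steam→water at 100 °C releases m L_v = 25.9×2260 = 58534
  condensate cools 100→T: 25.9×4.18×(T − 100) = 108.26(T − 100)
  original water: 5350.4(T − 21.7)
5458.7 T = 58534 + 10826 + 116104 = 185464
T ≈ 33.98 °C — below 100 °C, confirming all the steam condensed.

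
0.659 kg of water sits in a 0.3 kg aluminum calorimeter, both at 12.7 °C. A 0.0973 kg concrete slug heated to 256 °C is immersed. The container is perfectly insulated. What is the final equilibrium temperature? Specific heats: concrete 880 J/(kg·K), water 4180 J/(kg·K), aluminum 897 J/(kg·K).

T_f ≈ 19.4 °C

Let T be the final temperature. ΣQ_i = 0:
0.0973·880·(T − 256) + 0.659·4180·(T − 12.7) + 0.3·897·(T − 12.7) = 0
85.62(T − 256) + 2754.6(T − 12.7) + 269.1(T − 12.7) = 0
3109.3 T = 60321
T = 60321/3109.3 ≈ 19.40 °C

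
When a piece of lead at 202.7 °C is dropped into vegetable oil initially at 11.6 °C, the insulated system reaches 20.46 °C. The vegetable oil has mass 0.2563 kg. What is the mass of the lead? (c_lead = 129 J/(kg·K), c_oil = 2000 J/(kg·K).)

m ≈ 0.193 kg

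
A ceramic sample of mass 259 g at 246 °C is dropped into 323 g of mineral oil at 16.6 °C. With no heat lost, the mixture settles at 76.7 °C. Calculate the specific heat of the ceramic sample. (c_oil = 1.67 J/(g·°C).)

c ≈ 0.739 J/(g·°C)

Heat lost by the ceramic sample = heat gained by the oil:
259×c×(246 − 76.7) = 323×1.67×(76.7 − 16.6)
43849 c = 32419  ⇒  c ≈ 0.7393 J/(g·°C)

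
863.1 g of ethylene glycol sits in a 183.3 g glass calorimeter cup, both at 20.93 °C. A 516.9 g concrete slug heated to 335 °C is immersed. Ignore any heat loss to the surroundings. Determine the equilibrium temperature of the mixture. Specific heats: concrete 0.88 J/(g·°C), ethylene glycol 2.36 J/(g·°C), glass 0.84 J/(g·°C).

Energy conservation, ΣQ = 0:
516.9*0.88*(T − 335) + 863.1*2.36*(T − 20.93) + 183.3*0.84*(T − 20.93) = 0
454.87(T − 335) + 2036.9(T − 20.93) + 153.97(T − 20.93) = 0
2645.8 T = 198237
T ≈ 74.93 °C

T_f ≈ 74.9 °C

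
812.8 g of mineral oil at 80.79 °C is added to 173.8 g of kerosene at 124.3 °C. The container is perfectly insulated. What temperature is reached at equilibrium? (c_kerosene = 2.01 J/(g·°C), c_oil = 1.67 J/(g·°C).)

T_f ≈ 89.7 °C

T_f is the heat-capacity-weighted average of the initial temperatures:
T_f = (349.34×124.3 + 1357.4×80.79) / (349.34 + 1357.4)
    = 153085 / 1706.7 ≈ 89.70 °C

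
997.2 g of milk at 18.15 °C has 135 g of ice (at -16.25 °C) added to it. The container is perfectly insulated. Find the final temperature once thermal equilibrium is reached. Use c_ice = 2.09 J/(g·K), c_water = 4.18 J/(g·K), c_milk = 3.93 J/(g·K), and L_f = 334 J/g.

T_f ≈ 4.8 °C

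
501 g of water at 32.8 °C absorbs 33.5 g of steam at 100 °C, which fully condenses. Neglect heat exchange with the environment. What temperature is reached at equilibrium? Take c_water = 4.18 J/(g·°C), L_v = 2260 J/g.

T_f ≈ 70.9 °C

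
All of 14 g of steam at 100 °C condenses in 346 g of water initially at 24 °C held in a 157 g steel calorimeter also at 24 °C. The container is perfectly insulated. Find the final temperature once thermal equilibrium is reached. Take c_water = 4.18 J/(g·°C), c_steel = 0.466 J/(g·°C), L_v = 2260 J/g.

Energy balance with sensible and latent terms:
latent heat released on condensation: 14·2260 = 31640
  condensed water 100 °C→T: 58.52(T − 100)
  water warms: 346·4.18·(T − 24) = 1446.3(T − 24)
  steel cup: 157·0.466·(T − 24) = 73.16(T − 24)
1578 T = 31640 + 5852 + 36467 = 73959
T ≈ 46.87 °C (< 100 °C, so full condensation is consistent).

T_f ≈ 46.9 °C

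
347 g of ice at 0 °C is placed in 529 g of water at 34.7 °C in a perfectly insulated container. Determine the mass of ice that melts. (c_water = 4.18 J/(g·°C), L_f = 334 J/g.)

m_melted ≈ 230 g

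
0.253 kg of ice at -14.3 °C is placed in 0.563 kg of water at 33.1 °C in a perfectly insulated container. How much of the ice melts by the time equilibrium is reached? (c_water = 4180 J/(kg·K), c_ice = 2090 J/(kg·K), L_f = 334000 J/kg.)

m_melted ≈ 0.211 kg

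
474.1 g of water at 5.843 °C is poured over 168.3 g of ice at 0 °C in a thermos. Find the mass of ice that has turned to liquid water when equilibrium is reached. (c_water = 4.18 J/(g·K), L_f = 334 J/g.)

Water can give up m c ΔT = 474.1·4.18·5.843 = 11579 J before reaching 0 °C.
Fully melting the ice requires m_ice L_f = 168.3·334 = 56212 J.
That's not enough to melt it all — equilibrium is at 0 °C with ice remaining.
m_melted·334 = 11579  ⇒  m_melted ≈ 34.67 g.

m_melted ≈ 34.7 g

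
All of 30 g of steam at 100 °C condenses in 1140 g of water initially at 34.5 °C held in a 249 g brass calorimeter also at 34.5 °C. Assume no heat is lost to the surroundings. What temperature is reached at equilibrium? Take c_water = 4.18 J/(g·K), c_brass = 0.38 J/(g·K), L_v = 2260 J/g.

Energy balance with sensible and latent terms:
latent heat released on condensation: 30·2260 = 67800; condensate cools 100→T: 30·4.18·(T − 100) = 125.4(T − 100); original water: 4765.2(T − 34.5); cup: 94.62(T − 34.5)
4985.2 T = 67800 + 12540 + 167664 = 248004
T ≈ 49.75 °C (< 100 °C, so full condensation is consistent).

T_f ≈ 49.7 °C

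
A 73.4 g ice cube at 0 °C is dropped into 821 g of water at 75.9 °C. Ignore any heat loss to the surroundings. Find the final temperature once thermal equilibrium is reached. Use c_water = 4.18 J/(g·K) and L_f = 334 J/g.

Taking heat into each body as positive, Σ m c ΔT = 0:
melt ice: 73.4×334 = 24516; meltwater 0→T: 73.4×4.18×T = 306.81 T; water: 3431.8(T − 75.9)
3738.6 T = 260472 − 24516 = 235957
T ≈ 63.11 °C (positive, so assuming full melt was valid).

T_f ≈ 63.1 °C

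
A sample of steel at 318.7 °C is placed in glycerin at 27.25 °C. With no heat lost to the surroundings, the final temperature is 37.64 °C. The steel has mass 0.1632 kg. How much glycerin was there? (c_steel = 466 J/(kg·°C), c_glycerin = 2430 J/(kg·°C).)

m ≈ 0.847 kg

Heat lost by the steel = heat gained by the glycerin:
0.1632·466·(318.7 − 37.64) = m·2430·(37.64 − 27.25)
25248 m = 21375  ⇒  m ≈ 0.8466 kg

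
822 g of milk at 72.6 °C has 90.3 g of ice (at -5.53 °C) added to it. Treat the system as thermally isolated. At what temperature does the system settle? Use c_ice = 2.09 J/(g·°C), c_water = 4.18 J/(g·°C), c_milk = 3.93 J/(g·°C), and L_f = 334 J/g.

Net heat exchanged in the isolated system is zero:
ice -5.53→0 °C: 90.3×2.09×5.53 = 1043.7; latent heat to melt: 90.3×334 = 30160; meltwater 0→T: 90.3×4.18×T = 377.45 T; milk: 3230.5(T − 72.6)
3607.9 T = 234531 − 31204 = 203328
T ≈ 56.36 °C (positive, so assuming full melt was valid).

T_f ≈ 56.4 °C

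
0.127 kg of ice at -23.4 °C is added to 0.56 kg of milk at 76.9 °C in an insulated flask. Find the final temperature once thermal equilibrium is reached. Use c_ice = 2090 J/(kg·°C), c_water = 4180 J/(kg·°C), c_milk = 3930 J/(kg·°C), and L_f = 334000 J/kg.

Sum of m c ΔT and latent-heat terms is zero:
ice -23.4→0 °C: 0.127·2090·23.4 = 6211.1; fusion: m_ice L_f = 0.127·334000 = 42418; meltwater 0→T: 0.127·4180·T = 530.86 T; milk cools: 0.56·3930·(T − 76.9) = 2200.8(T − 76.9)
2731.7 T = 169242 − 48629 = 120612
T ≈ 44.15 °C — above 0 °C, consistent with complete melting.

T_f ≈ 44.2 °C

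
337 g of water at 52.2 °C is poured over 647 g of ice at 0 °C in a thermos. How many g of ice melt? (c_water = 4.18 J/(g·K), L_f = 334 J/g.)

Water can give up m c ΔT = 337·4.18·52.2 = 73532 J before reaching 0 °C.
Melting all 647 g of ice would need 647·334 = 216098 J.
73532 J < 216098 J, so only part of the ice melts and the system sits at 0 °C.
m_melt = 73532 / L_f = 220.2 g.

m_melted ≈ 220 g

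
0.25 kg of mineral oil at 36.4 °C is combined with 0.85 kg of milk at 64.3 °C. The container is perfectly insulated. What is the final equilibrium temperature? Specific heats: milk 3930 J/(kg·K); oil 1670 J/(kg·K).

T_f ≈ 61.2 °C

Setting the total heat transfer to zero:
0.85·3930·(T − 64.3) + 0.25·1670·(T − 36.4) = 0
3758 T = 229991
T ≈ 61.20 °C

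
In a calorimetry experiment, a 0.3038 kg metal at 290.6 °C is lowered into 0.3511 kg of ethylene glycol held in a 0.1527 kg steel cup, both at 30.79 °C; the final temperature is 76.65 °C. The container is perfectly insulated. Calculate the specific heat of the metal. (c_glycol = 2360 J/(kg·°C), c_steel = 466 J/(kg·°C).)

c ≈ 635 J/(kg·°C)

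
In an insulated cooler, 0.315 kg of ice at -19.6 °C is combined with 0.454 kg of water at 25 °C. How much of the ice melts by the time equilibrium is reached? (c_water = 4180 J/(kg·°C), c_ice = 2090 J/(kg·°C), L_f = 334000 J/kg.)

m_melted ≈ 0.103 kg

Heat available from the water dropping to 0 °C: 0.454×4180×25 = 47443 J.
Warming the ice to 0 °C takes 0.315×2090×19.6 = 12904 J, leaving 34539 J for melting.
To melt every bit of ice: 0.315×334000 = 105210 J.
That's not enough to melt it all — equilibrium is at 0 °C with ice remaining.
m_melt = 34539 / L_f = 0.1034 kg.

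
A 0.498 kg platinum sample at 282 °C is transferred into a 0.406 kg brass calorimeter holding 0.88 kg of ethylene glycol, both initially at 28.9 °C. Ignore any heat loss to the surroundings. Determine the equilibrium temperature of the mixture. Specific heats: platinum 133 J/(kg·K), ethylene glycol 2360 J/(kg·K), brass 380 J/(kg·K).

T_f ≈ 36.2 °C

Let T be the final temperature. ΣQ_i = 0:
0.498·133·(T − 282) + 0.88·2360·(T − 28.9) + 0.406·380·(T − 28.9) = 0
2297.3 T = 83156
T = 83156 / 2297.3 = 36.2 °C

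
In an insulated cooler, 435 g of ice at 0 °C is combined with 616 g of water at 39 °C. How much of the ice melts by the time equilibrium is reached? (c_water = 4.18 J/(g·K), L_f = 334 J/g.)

Cooling the water to 0 °C releases 616×4.18×39 = 100420 J.
Fully melting the ice requires m_ice L_f = 435×334 = 145290 J.
100420 J < 145290 J, so only part of the ice melts and the system sits at 0 °C.
m_melted×334 = 100420  ⇒  m_melted ≈ 300.7 g.

m_melted ≈ 301 g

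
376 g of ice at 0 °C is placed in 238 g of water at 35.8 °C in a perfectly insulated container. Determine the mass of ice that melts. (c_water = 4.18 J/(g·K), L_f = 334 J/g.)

Cooling the water to 0 °C releases 238·4.18·35.8 = 35615 J.
To melt every bit of ice: 376·334 = 125584 J.
35615 J < 125584 J, so only part of the ice melts and the system sits at 0 °C.
Mass melted = 35615/334 ≈ 106.6 g.

m_melted ≈ 107 g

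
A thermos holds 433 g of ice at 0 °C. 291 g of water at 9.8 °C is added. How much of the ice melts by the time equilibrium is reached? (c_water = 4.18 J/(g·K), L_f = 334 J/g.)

Cooling the water to 0 °C releases 291·4.18·9.8 = 11921 J.
To melt every bit of ice: 433·334 = 144622 J.
11921 J < 144622 J, so only part of the ice melts and the system sits at 0 °C.
m_melt = 11921 / L_f = 35.69 g.

m_melted ≈ 35.7 g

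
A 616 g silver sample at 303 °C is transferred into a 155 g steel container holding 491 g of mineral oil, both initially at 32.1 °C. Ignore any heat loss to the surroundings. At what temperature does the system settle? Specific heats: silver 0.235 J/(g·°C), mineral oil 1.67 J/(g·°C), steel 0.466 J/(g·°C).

Taking heat into each body as positive, Σ m c ΔT = 0:
616·0.235·(T − 303) + 491·1.67·(T − 32.1) + 155·0.466·(T − 32.1) = 0
144.76(T − 303) + 819.97(T − 32.1) + 72.23(T − 32.1) = 0
1037 T = 72502
T = 72502 / 1037 = 69.9 °C

T_f ≈ 69.9 °C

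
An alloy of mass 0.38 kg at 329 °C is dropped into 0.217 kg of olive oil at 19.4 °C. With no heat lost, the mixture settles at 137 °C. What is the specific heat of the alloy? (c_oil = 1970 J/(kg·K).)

c ≈ 689 J/(kg·K)

m_s c (T_s − T_f) = m_oil c_oil (T_f − T_0):
0.38×c×(329 − 137) = 0.217×1970×(137 − 19.4)
72.96 c = 50273  ⇒  c ≈ 689 J/(kg·K)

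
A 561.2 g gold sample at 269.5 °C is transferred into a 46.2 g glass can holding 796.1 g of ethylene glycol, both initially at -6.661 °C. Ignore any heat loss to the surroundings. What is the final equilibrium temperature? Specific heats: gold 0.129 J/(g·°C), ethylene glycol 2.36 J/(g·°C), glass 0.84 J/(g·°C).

Energy conservation, ΣQ = 0:
561.2·0.129·(T − 269.5) + 796.1·2.36·(T − (-6.661)) + 46.2·0.84·(T − (-6.661)) = 0
(72.39 + 1878.8 + 38.81) T = 72.39·269.5 + 1878.8·(-6.661) + 38.81·(-6.661)
T ≈ 3.39 °C

T_f ≈ 3.4 °C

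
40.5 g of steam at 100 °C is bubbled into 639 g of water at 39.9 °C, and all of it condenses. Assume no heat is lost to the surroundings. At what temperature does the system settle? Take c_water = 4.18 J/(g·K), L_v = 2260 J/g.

T_f ≈ 75.7 °C

Energy conservation, ΣQ = 0:
steam→water at 100 °C releases m L_v = 40.5×2260 = 91530; condensate cools 100→T: 40.5×4.18×(T − 100) = 169.29(T − 100); original water: 2671(T − 39.9)
2840.3 T = 91530 + 16929 + 106574 = 215033
T ≈ 75.71 °C (< 100 °C, so full condensation is consistent).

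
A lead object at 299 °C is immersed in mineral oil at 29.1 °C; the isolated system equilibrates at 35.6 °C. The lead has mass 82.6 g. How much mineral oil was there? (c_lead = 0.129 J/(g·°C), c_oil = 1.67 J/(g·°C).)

Setting the total heat transfer to zero:
82.6·0.129·(35.6 − 299) + m·1.67·(35.6 − 29.1) = 0
10.86 m = 2806.6
m = 2806.6/10.86 ≈ 258.6 g

m ≈ 259 g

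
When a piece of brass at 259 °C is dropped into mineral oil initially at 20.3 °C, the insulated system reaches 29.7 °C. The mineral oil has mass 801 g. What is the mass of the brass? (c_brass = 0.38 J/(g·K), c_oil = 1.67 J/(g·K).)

Let T be the final temperature. ΣQ_i = 0:
m×0.38×(29.7 − 259) + 801×1.67×(29.7 − 20.3) = 0
-87.13 m = -12574
m = -12574/-87.13 ≈ 144.3 g

m ≈ 144 g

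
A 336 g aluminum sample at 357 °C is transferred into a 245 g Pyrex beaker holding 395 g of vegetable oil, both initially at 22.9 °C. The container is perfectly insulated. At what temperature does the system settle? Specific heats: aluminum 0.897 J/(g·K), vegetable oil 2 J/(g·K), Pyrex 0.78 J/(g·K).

T_f is the heat-capacity-weighted average of the initial temperatures:
T_f = (301.39×357 + 790×22.9 + 191.1×22.9) / (301.39 + 790 + 191.1)
    = 130064 / 1282.5 ≈ 101.42 °C

T_f ≈ 101.4 °C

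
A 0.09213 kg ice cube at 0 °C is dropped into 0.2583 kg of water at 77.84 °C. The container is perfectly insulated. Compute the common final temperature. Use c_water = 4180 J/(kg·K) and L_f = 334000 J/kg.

T_f ≈ 36.4 °C

Energy balance with sensible and latent terms:
latent heat to melt: 0.09213×334000 = 30771
  warm the meltwater: 385.1 T
  water: 1079.7(T − 77.84)
1464.8 T = 84043 − 30771 = 53272
T ≈ 36.37 °C — above 0 °C, consistent with complete melting.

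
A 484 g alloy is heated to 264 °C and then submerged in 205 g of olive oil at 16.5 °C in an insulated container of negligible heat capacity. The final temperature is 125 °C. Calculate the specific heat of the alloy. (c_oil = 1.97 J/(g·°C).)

c ≈ 0.651 J/(g·°C)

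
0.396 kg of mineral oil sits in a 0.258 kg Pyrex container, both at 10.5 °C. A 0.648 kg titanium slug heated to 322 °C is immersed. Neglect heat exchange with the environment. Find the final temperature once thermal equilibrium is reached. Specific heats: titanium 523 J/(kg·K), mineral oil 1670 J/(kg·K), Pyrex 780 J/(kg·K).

T_f = Σ m_i c_i T_i / Σ m_i c_i:
T_f = (338.9×322 + 661.32×10.5 + 201.24×10.5) / (338.9 + 661.32 + 201.24)
    = 118184 / 1201.5 ≈ 98.37 °C

T_f ≈ 98.4 °C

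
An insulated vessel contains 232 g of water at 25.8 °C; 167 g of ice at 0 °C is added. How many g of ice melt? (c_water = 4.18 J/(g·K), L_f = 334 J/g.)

m_melted ≈ 74.9 g

Water can give up m c ΔT = 232×4.18×25.8 = 25020 J before reaching 0 °C.
To melt every bit of ice: 167×334 = 55778 J.
That's not enough to melt it all — equilibrium is at 0 °C with ice remaining.
Mass melted = 25020/334 ≈ 74.91 g.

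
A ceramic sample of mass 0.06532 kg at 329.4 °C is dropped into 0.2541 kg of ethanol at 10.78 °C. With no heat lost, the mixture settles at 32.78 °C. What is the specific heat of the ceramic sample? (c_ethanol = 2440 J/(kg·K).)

m_s c (T_s − T_f) = m_ethanol c_ethanol (T_f − T_0):
0.06532·c·(329.4 − 32.78) = 0.2541·2440·(32.78 − 10.78)
19.38 c = 13640  ⇒  c ≈ 704 J/(kg·K)

c ≈ 704 J/(kg·K)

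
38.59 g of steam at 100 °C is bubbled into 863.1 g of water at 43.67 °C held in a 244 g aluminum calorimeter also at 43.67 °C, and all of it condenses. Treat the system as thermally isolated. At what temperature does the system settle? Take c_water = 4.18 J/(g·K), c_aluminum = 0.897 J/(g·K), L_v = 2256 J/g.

Let T be the final temperature. ΣQ_i = 0:
steam→water at 100 °C releases m L_v = 38.59·2256 = 87059; condensate cools 100→T: 38.59·4.18·(T − 100) = 161.31(T − 100); water warms: 863.1·4.18·(T − 43.67) = 3607.8(T − 43.67); cup: 218.87(T − 43.67)
3987.9 T = 87059 + 16131 + 167109 = 270298
T ≈ 67.78 °C (< 100 °C, so full condensation is consistent).

T_f ≈ 67.8 °C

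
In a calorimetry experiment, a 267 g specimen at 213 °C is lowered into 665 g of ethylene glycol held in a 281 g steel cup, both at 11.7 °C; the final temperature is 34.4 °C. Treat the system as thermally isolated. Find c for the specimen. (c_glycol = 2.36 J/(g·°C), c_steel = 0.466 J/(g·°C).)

c ≈ 0.809 J/(g·°C)

Heat gained plus heat lost sum to zero:
267×c×(34.4 − 213) + 665×2.36×(34.4 − 11.7) + 281×0.466×(34.4 − 11.7) = 0
-47686 c = -38598
c = -38598/-47686 ≈ 0.8094 J/(g·°C)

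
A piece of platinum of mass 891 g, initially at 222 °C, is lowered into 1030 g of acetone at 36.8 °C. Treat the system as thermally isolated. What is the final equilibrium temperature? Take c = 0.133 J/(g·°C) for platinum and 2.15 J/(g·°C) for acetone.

T_f = Σ m_i c_i T_i / Σ m_i c_i:
T_f = (118.5*222 + 2214.5*36.8) / (118.5 + 2214.5)
    = 107801 / 2333 ≈ 46.21 °C

T_f ≈ 46.2 °C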